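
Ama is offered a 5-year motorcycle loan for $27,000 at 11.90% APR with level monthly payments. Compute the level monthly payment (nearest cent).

$599.24

At 11.90% the monthly rate is 0.0099167, so the payment is 27,000 × 0.0099167 / (1 − 1.0099167^−60) = $599.24.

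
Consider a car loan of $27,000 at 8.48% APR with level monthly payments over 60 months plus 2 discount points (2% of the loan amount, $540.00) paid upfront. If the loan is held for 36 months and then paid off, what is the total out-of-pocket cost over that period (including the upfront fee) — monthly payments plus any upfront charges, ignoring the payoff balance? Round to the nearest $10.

$20,470

At 8.48% the monthly rate is 0.0070667, so the payment is 27,000 × 0.0070667 / (1 − 1.0070667^−60) = $553.69.
Total outlay = 36 × $553.69 + $540.00 = $20,472.84.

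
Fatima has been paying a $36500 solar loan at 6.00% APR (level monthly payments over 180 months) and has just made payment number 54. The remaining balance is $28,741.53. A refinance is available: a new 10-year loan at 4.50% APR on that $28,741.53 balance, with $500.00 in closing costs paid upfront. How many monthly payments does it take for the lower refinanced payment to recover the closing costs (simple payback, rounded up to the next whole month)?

50 months

Current payment = 36,500 × 6%/12 / (1 − (1+0.0050000)^−180) = $308.01.
Refinanced payment = 28,741.53 × 0.0037500 / (1 − (1+0.0037500)^−120) = $297.87.
Monthly savings = $308.01 − $297.87 = $10.14.
Break-even = $500.00 / $10.14 = 49.31 → 50 months.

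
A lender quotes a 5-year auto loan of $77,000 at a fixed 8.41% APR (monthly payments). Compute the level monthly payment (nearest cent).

At 8.41% the monthly rate is 0.0070083, so the payment is 77,000 × 0.0070083 / (1 − 1.0070083^−60) = $1,576.44.

$1,576.44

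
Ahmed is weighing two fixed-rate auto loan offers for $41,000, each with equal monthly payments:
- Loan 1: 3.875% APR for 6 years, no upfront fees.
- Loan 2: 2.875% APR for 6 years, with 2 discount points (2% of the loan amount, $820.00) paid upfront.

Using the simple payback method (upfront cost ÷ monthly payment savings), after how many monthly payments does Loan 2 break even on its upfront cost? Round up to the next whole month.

45 months

Loan 1: at 3.875% the monthly rate is 0.0032292, so the payment is 41,000 × 0.0032292 / (1 − 1.0032292^−72) = $639.12.
Loan 2: monthly rate = 2.875%/12 = 0.0023958; payment = 41,000 × 0.0023958 / (1 − (1+0.0023958)^−72) = $620.65.
Monthly savings = $639.12 − $620.65 = $18.47.
Break-even = $820.00 / $18.47 = 44.40 → 45 months.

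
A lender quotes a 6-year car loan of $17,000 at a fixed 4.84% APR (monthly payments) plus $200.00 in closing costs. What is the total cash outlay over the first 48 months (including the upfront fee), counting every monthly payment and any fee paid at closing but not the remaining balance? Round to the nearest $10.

At 4.84% the monthly rate is 0.0040333, so the payment is 17,000 × 0.0040333 / (1 − 1.0040333^−72) = $272.52.
Total outlay = 48 × $272.52 + $200.00 = $13,280.96.

$13,280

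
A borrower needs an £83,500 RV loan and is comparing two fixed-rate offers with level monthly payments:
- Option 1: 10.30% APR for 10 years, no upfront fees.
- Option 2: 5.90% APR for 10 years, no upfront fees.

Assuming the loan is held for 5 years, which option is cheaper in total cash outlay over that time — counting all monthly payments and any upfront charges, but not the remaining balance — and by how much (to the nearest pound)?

Option 1: monthly rate = 10.3%/12 = 0.0085833; payment = 83,500 × 0.0085833 / (1 − (1+0.0085833)^−120) = £1,117.38.
Option 2: monthly rate = 5.9%/12 = 0.0049167; payment = 83,500 × 0.0049167 / (1 − (1+0.0049167)^−120) = £922.83.
Over 60 months: Option 1 costs 60 × £1,117.38 = £67,042.80; Option 2 costs 60 × £922.83 = £55,369.80.
Option 2 is cheaper by £67,042.80 − £55,369.80 = £11,673.00.

Option 2 by £11,673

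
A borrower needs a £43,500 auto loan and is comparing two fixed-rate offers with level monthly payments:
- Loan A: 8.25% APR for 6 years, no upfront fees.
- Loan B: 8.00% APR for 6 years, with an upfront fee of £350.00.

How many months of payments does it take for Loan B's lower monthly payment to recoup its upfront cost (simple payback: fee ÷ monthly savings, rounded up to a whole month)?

66 months

Loan A: at 8.25% the monthly rate is 0.0068750, so the payment is 43,500 × 0.0068750 / (1 − 1.0068750^−72) = £768.02.
Loan B: monthly rate = 8%/12 = 0.0066667; payment = 43,500 × 0.0066667 / (1 − (1+0.0066667)^−72) = £762.70.
Monthly savings = £768.02 − £762.70 = £5.32.
Break-even = £350.00 / £5.32 = 65.79 → 66 months.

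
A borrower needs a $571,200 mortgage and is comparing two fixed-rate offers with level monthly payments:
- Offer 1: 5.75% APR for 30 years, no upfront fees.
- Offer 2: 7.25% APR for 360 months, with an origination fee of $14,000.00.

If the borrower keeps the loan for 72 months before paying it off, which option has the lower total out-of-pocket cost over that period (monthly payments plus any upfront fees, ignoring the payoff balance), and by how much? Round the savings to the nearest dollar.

Offer 1 by $54,552

Offer 1: at 5.75% the monthly rate is 0.0047917, so the payment is 571,200 × 0.0047917 / (1 − 1.0047917^−360) = $3,333.37.
Offer 2: monthly rate = 7.25%/12 = 0.0060417; payment = 571,200 × 0.0060417 / (1 − (1+0.0060417)^−360) = $3,896.59.
Over 72 months: Offer 1 costs 72 × $3,333.37 = $240,002.64; Offer 2 costs 72 × $3,896.59 + $14,000.00 = $294,554.48.
Offer 1 is cheaper by $294,554.48 − $240,002.64 = $54,551.84.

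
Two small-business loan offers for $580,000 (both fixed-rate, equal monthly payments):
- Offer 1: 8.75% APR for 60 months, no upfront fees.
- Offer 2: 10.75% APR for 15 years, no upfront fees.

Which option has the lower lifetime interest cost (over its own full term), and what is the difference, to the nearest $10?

Offer 1 by $452,090

Offer 1: monthly rate = 8.75%/12 = 0.0072917; payment = 580,000 × 0.0072917 / (1 − (1+0.0072917)^−60) = $11,969.59.
Total interest on Offer 1 = 60 × $11,969.59 − $580,000 = $138,175.40.
Offer 2: at 10.75% the monthly rate is 0.0089583, so the payment is 580,000 × 0.0089583 / (1 − 1.0089583^−180) = $6,501.50.
Total interest on Offer 2 = 180 × $6,501.50 − $580,000 = $590,270.00.
Offer 1 is lower by $452,094.60.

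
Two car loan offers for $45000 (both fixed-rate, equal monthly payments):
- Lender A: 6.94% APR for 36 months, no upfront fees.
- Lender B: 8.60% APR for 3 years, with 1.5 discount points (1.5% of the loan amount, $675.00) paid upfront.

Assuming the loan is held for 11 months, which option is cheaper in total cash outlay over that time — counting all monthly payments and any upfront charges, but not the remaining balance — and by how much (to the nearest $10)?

Lender A by $1,050

Lender A: at 6.94% the monthly rate is 0.0057833, so the payment is 45,000 × 0.0057833 / (1 − 1.0057833^−36) = $1,388.24.
Lender B: monthly rate = 8.6%/12 = 0.0071667; payment = 45,000 × 0.0071667 / (1 − (1+0.0071667)^−36) = $1,422.63.
Over 11 months: Lender A costs 11 × $1,388.24 = $15,270.64; Lender B costs 11 × $1,422.63 + $675.00 = $16,323.93.
Lender A is cheaper by $16,323.93 − $15,270.64 = $1,053.29.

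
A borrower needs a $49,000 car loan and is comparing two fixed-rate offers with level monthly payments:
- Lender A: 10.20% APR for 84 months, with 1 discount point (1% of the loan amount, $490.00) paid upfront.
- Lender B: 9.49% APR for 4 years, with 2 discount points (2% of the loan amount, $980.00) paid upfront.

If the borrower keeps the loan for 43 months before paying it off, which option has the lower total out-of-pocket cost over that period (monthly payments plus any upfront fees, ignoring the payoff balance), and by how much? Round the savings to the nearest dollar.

Lender A: at 10.20% the monthly rate is 0.0085000, so the payment is 49,000 × 0.0085000 / (1 − 1.0085000^−84) = $818.53.
Lender B: monthly rate = 9.49%/12 = 0.0079083; payment = 49,000 × 0.0079083 / (1 − (1+0.0079083)^−48) = $1,230.80.
Over 43 months: Lender A costs 43 × $818.53 + $490.00 = $35,686.79; Lender B costs 43 × $1,230.80 + $980.00 = $53,904.40.
Lender A is cheaper by $53,904.40 − $35,686.79 = $18,217.61.

Lender A by $18,218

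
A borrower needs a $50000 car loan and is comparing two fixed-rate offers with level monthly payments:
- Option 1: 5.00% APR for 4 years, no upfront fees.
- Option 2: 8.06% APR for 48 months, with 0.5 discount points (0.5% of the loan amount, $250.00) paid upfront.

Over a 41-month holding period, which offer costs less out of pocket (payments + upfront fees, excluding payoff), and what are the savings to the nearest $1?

Option 1: at 5.00% the monthly rate is 0.0041667, so the payment is 50,000 × 0.0041667 / (1 − 1.0041667^−48) = $1,151.46.
Option 2: monthly rate = 8.06%/12 = 0.0067167; payment = 50,000 × 0.0067167 / (1 − (1+0.0067167)^−48) = $1,222.05.
Over 41 months: Option 1 costs 41 × $1,151.46 = $47,209.86; Option 2 costs 41 × $1,222.05 + $250.00 = $50,354.05.
Option 1 is cheaper by $50,354.05 − $47,209.86 = $3,144.19.

Option 1 by $3,144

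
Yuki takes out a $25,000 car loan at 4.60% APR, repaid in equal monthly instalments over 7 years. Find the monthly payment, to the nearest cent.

$348.67

Monthly rate = 4.6%/12 = 0.0038333; payment = 25,000 × 0.0038333 / (1 − (1+0.0038333)^−84) = $348.67.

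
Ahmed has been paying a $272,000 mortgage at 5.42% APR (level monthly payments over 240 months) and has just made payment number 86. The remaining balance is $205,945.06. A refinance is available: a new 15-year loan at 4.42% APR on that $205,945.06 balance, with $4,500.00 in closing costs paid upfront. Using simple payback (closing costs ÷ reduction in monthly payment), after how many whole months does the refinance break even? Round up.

16 months

Current payment = 272,000 × 5.42%/12 / (1 − (1+0.0045167)^−240) = $1,858.78.
Refinanced payment = 205,945.06 × 0.0036833 / (1 − (1+0.0036833)^−180) = $1,567.06.
Monthly savings = $1,858.78 − $1,567.06 = $291.72.
Break-even = $4,500.00 / $291.72 = 15.43 → 16 months.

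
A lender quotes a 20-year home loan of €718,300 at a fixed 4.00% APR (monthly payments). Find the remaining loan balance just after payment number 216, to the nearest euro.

With monthly rate i = 4%/12 = 0.0033333, the balance after k of n payments is P · [(1+i)^n − (1+i)^k] / [(1+i)^n − 1].
(1+0.0033333)^240 = 2.22258209 and (1+0.0033333)^216 = 2.05197483, so the balance is 718,300 × (2.22258209 − 2.05197483) / (2.22258209 − 1) = €100,236.37.

€100,236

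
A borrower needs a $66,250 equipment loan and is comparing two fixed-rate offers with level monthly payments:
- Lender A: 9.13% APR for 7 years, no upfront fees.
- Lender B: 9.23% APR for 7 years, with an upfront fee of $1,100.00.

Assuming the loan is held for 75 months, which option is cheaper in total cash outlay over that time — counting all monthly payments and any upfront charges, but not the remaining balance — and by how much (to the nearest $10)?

Lender A: monthly rate = 9.13%/12 = 0.0076083; payment = 66,250 × 0.0076083 / (1 − (1+0.0076083)^−84) = $1,070.28.
Lender B: at 9.23% the monthly rate is 0.0076917, so the payment is 66,250 × 0.0076917 / (1 − 1.0076917^−84) = $1,073.65.
Over 75 months: Lender A costs 75 × $1,070.28 = $80,271.00; Lender B costs 75 × $1,073.65 + $1,100.00 = $81,623.75.
Lender A is cheaper by $81,623.75 − $80,271.00 = $1,352.75.

Lender A by $1,350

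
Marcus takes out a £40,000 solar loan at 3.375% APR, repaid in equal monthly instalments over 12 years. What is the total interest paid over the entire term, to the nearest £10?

At 3.375% the monthly rate is 0.0028125, so the payment is 40,000 × 0.0028125 / (1 − 1.0028125^−144) = £338.20.
Total paid = 144 × £338.20 = £48,700.80; interest = £48,700.80 − £40,000 = £8,700.80.

£8,700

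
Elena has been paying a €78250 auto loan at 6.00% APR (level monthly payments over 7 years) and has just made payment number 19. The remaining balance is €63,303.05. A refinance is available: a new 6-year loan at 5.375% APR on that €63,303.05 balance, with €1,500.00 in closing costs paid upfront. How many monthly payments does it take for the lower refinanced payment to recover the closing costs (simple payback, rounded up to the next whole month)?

Current payment = 78,250 × 6%/12 / (1 − (1+0.0050000)^−84) = €1,143.12.
Refinanced payment = 63,303.05 × 0.0044792 / (1 − (1+0.0044792)^−72) = €1,030.54.
Monthly savings = €1,143.12 − €1,030.54 = €112.58.
Break-even = €1,500.00 / €112.58 = 13.32 → 14 months.

14 months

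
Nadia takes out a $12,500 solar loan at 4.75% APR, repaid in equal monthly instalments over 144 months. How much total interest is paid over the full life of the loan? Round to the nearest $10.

$3,920

Monthly rate = 4.75%/12 = 0.0039583; payment = 12,500 × 0.0039583 / (1 − (1+0.0039583)^−144) = $114.05.
Total paid = 144 × $114.05 = $16,423.20; interest = $16,423.20 − $12,500 = $3,923.20.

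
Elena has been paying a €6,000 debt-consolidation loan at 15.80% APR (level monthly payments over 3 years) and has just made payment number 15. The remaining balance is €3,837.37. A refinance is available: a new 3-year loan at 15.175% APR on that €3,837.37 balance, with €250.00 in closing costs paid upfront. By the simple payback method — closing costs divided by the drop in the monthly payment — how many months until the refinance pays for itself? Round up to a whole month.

4 months

Current payment = 6,000 × 15.8%/12 / (1 − (1+0.0131667)^−36) = €210.35.
Refinanced payment = 3,837.37 × 0.0126458 / (1 − (1+0.0126458)^−36) = €133.35.
Monthly savings = €210.35 − €133.35 = €77.00.
Break-even = €250.00 / €77.00 = 3.25 → 4 months.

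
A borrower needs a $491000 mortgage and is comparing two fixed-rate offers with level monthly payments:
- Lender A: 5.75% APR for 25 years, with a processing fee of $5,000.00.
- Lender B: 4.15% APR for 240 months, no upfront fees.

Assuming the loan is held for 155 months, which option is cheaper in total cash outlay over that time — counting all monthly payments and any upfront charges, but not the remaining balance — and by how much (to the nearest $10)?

Lender A: monthly rate = 5.75%/12 = 0.0047917; payment = 491,000 × 0.0047917 / (1 − (1+0.0047917)^−300) = $3,088.91.
Lender B: monthly rate = 4.15%/12 = 0.0034583; payment = 491,000 × 0.0034583 / (1 − (1+0.0034583)^−240) = $3,014.32.
Over 155 months: Lender A costs 155 × $3,088.91 + $5,000.00 = $483,781.05; Lender B costs 155 × $3,014.32 = $467,219.60.
Lender B is cheaper by $483,781.05 − $467,219.60 = $16,561.45.

Lender B by $16,560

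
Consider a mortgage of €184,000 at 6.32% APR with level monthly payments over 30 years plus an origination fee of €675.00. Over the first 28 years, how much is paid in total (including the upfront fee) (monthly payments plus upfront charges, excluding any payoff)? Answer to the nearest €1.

Monthly rate = 6.32%/12 = 0.0052667; payment = 184,000 × 0.0052667 / (1 − (1+0.0052667)^−360) = €1,141.31.
Total outlay = 336 × €1,141.31 + €675.00 = €384,155.16.

€384,155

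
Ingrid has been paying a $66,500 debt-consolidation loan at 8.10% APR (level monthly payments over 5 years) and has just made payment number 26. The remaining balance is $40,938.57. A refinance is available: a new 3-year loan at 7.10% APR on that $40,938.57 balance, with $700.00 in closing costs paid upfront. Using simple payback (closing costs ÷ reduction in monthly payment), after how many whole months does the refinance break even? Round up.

Current payment = 66,500 × 8.1%/12 / (1 − (1+0.0067500)^−60) = $1,351.57.
Refinanced payment = 40,938.57 × 0.0059167 / (1 − (1+0.0059167)^−36) = $1,265.94.
Monthly savings = $1,351.57 − $1,265.94 = $85.63.
Break-even = $700.00 / $85.63 = 8.17 → 9 months.

9 months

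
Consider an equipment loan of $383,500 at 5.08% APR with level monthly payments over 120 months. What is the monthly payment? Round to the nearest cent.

$4,082.63

Monthly rate = 5.08%/12 = 0.0042333; payment = 383,500 × 0.0042333 / (1 − (1+0.0042333)^−120) = $4,082.63.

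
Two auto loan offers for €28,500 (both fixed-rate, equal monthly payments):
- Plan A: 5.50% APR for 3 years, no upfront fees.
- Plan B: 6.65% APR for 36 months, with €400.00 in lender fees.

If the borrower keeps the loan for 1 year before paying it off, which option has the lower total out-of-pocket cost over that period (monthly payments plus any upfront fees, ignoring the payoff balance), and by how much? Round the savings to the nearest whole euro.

Plan A by €578

Plan A: at 5.50% the monthly rate is 0.0045833, so the payment is 28,500 × 0.0045833 / (1 − 1.0045833^−36) = €860.58.
Plan B: monthly rate = 6.65%/12 = 0.0055417; payment = 28,500 × 0.0055417 / (1 − (1+0.0055417)^−36) = €875.44.
Over 12 months: Plan A costs 12 × €860.58 = €10,326.96; Plan B costs 12 × €875.44 + €400.00 = €10,905.28.
Plan A is cheaper by €10,905.28 − €10,326.96 = €578.32.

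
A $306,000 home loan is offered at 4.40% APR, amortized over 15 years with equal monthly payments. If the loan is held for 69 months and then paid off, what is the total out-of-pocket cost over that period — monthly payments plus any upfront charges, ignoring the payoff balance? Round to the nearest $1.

$160,444

Monthly rate = 4.4%/12 = 0.0036667; payment = 306,000 × 0.0036667 / (1 − (1+0.0036667)^−180) = $2,325.27.
Total outlay = 69 × $2,325.27 = $160,443.63.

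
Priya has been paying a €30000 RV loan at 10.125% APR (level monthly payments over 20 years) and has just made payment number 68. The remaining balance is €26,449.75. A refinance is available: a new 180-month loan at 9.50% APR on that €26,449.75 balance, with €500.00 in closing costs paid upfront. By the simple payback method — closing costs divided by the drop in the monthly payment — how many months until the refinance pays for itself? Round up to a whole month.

Current payment = 30,000 × 10.125%/12 / (1 − (1+0.0084375)^−240) = €292.00.
Refinanced payment = 26,449.75 × 0.0079167 / (1 − (1+0.0079167)^−180) = €276.19.
Monthly savings = €292.00 − €276.19 = €15.81.
Break-even = €500.00 / €15.81 = 31.63 → 32 months.

32 months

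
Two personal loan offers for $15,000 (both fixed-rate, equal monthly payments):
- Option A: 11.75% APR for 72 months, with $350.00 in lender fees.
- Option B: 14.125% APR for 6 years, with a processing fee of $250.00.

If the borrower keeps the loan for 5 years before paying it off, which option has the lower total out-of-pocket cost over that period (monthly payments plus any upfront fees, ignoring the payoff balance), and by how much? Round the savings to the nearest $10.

Option A by $1,030

Option A: at 11.75% the monthly rate is 0.0097917, so the payment is 15,000 × 0.0097917 / (1 − 1.0097917^−72) = $291.31.
Option B: monthly rate = 14.125%/12 = 0.0117708; payment = 15,000 × 0.0117708 / (1 − (1+0.0117708)^−72) = $310.09.
Over 60 months: Option A costs 60 × $291.31 + $350.00 = $17,828.60; Option B costs 60 × $310.09 + $250.00 = $18,855.40.
Option A is cheaper by $18,855.40 − $17,828.60 = $1,026.80.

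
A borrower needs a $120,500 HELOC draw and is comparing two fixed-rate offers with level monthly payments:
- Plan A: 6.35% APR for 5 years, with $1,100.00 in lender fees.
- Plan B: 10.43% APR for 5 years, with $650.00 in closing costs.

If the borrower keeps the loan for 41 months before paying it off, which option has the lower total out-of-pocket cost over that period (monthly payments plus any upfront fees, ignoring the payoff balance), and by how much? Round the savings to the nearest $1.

Plan A: monthly rate = 6.35%/12 = 0.0052917; payment = 120,500 × 0.0052917 / (1 − (1+0.0052917)^−60) = $2,349.26.
Plan B: at 10.43% the monthly rate is 0.0086917, so the payment is 120,500 × 0.0086917 / (1 − 1.0086917^−60) = $2,585.84.
Over 41 months: Plan A costs 41 × $2,349.26 + $1,100.00 = $97,419.66; Plan B costs 41 × $2,585.84 + $650.00 = $106,669.44.
Plan A is cheaper by $106,669.44 − $97,419.66 = $9,249.78.

Plan A by $9,250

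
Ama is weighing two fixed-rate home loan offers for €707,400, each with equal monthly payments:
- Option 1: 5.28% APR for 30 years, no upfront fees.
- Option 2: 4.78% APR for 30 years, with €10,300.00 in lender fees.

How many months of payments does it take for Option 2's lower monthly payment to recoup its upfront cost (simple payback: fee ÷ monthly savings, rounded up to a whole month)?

Option 1: monthly rate = 5.28%/12 = 0.0044000; payment = 707,400 × 0.0044000 / (1 − (1+0.0044000)^−360) = €3,919.44.
Option 2: at 4.78% the monthly rate is 0.0039833, so the payment is 707,400 × 0.0039833 / (1 − 1.0039833^−360) = €3,702.94.
Monthly savings = €3,919.44 − €3,702.94 = €216.50.
Break-even = €10,300.00 / €216.50 = 47.58 → 48 months.

48 months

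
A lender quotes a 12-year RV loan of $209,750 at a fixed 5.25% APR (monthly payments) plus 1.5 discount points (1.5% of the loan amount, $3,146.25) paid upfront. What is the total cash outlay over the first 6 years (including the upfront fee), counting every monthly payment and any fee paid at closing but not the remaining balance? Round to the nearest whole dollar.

$144,725

At 5.25% the monthly rate is 0.0043750, so the payment is 209,750 × 0.0043750 / (1 − 1.0043750^−144) = $1,966.37.
Total outlay = 72 × $1,966.37 + $3,146.25 = $144,724.89.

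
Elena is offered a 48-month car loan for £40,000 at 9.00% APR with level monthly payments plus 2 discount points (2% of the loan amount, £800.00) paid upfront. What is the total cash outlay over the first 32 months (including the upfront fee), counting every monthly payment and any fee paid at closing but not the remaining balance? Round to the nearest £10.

At 9.00% the monthly rate is 0.0075000, so the payment is 40,000 × 0.0075000 / (1 − 1.0075000^−48) = £995.40.
Total outlay = 32 × £995.40 + £800.00 = £32,652.80.

£32,650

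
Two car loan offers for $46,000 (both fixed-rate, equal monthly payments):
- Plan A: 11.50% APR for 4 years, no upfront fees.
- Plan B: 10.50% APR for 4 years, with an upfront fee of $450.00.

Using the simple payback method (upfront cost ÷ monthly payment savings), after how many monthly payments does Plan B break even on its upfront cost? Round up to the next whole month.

21 months

Plan A: at 11.50% the monthly rate is 0.0095833, so the payment is 46,000 × 0.0095833 / (1 − 1.0095833^−48) = $1,200.09.
Plan B: at 10.50% the monthly rate is 0.0087500, so the payment is 46,000 × 0.0087500 / (1 − 1.0087500^−48) = $1,177.76.
Monthly savings = $1,200.09 − $1,177.76 = $22.33.
Break-even = $450.00 / $22.33 = 20.15 → 21 months.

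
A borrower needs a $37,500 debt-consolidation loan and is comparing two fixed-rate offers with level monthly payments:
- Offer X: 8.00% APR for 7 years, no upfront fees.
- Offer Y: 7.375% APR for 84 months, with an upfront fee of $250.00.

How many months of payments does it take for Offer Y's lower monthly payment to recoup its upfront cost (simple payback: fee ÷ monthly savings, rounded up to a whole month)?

22 months

Offer X: monthly rate = 8%/12 = 0.0066667; payment = 37,500 × 0.0066667 / (1 − (1+0.0066667)^−84) = $584.48.
Offer Y: at 7.375% the monthly rate is 0.0061458, so the payment is 37,500 × 0.0061458 / (1 − 1.0061458^−84) = $572.87.
Monthly savings = $584.48 − $572.87 = $11.61.
Break-even = $250.00 / $11.61 = 21.53 → 22 months.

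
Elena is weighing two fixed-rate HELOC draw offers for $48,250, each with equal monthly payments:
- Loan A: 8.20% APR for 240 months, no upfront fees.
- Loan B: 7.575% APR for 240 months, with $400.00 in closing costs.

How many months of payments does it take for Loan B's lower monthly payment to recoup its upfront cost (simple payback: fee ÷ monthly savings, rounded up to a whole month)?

22 months

Loan A: at 8.20% the monthly rate is 0.0068333, so the payment is 48,250 × 0.0068333 / (1 − 1.0068333^−240) = $409.61.
Loan B: monthly rate = 7.575%/12 = 0.0063125; payment = 48,250 × 0.0063125 / (1 − (1+0.0063125)^−240) = $390.91.
Monthly savings = $409.61 − $390.91 = $18.70.
Break-even = $400.00 / $18.70 = 21.39 → 22 months.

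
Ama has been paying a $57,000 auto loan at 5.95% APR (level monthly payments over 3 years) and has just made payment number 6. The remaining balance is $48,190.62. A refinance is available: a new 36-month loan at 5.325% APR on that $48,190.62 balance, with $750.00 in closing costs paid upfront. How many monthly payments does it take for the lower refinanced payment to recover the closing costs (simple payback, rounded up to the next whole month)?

Current payment = 57,000 × 5.95%/12 / (1 − (1+0.0049583)^−36) = $1,732.76.
Refinanced payment = 48,190.62 × 0.0044375 / (1 − (1+0.0044375)^−36) = $1,451.36.
Monthly savings = $1,732.76 − $1,451.36 = $281.40.
Break-even = $750.00 / $281.40 = 2.67 → 3 months.

3 months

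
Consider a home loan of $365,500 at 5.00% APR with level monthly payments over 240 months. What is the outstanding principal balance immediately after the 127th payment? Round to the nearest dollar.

$217,039

With monthly rate i = 5%/12 = 0.0041667, the balance after k of n payments is P · [(1+i)^n − (1+i)^k] / [(1+i)^n − 1].
(1+0.0041667)^240 = 2.71264029 and (1+0.0041667)^127 = 1.69565193, so the balance is 365,500 × (2.71264029 − 1.69565193) / (2.71264029 − 1) = $217,038.71.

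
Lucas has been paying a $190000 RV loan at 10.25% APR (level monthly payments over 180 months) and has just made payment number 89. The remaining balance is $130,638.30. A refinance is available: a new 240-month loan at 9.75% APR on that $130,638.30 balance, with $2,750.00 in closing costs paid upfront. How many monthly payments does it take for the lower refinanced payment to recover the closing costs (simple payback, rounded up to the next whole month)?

Current payment = 190,000 × 10.25%/12 / (1 − (1+0.0085417)^−180) = $2,070.91.
Refinanced payment = 130,638.30 × 0.0081250 / (1 − (1+0.0081250)^−240) = $1,239.13.
Monthly savings = $2,070.91 − $1,239.13 = $831.78.
Break-even = $2,750.00 / $831.78 = 3.31 → 4 months.

4 months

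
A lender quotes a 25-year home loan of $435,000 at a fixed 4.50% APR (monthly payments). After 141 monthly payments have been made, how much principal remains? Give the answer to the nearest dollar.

With monthly rate i = 4.5%/12 = 0.0037500, the balance after k of n payments is P · [(1+i)^n − (1+i)^k] / [(1+i)^n − 1].
(1+0.0037500)^300 = 3.07374253 and (1+0.0037500)^141 = 1.69513277, so the balance is 435,000 × (3.07374253 − 1.69513277) / (3.07374253 − 1) = $289,185.01.

$289,185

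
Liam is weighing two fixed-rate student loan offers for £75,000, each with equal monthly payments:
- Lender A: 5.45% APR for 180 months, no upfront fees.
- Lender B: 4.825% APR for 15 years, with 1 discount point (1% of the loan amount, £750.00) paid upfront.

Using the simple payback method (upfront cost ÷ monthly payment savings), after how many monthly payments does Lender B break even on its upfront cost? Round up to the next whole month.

31 months

Lender A: monthly rate = 5.45%/12 = 0.0045417; payment = 75,000 × 0.0045417 / (1 − (1+0.0045417)^−180) = £610.82.
Lender B: monthly rate = 4.825%/12 = 0.0040208; payment = 75,000 × 0.0040208 / (1 − (1+0.0040208)^−180) = £586.28.
Monthly savings = £610.82 − £586.28 = £24.54.
Break-even = £750.00 / £24.54 = 30.56 → 31 months.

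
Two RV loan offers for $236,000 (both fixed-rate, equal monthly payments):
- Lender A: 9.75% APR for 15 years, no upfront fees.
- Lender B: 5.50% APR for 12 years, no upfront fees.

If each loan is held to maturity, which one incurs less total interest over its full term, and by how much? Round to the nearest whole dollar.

Lender A: at 9.75% the monthly rate is 0.0081250, so the payment is 236,000 × 0.0081250 / (1 − 1.0081250^−180) = $2,500.10.
Total interest on Lender A = 180 × $2,500.10 − $236,000 = $214,018.00.
Lender B: at 5.50% the monthly rate is 0.0045833, so the payment is 236,000 × 0.0045833 / (1 − 1.0045833^−144) = $2,242.41.
Total interest on Lender B = 144 × $2,242.41 − $236,000 = $86,907.04.
Lender B is lower by $127,110.96.

Lender B by $127,111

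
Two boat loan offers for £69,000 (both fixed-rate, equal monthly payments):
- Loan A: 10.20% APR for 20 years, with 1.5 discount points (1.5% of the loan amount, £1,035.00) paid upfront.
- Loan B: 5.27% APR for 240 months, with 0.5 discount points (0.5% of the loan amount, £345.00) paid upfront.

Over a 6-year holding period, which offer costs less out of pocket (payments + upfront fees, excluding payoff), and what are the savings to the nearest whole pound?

Loan B by £15,760

Loan A: monthly rate = 10.2%/12 = 0.0085000; payment = 69,000 × 0.0085000 / (1 − (1+0.0085000)^−240) = £675.03.
Loan B: monthly rate = 5.27%/12 = 0.0043917; payment = 69,000 × 0.0043917 / (1 − (1+0.0043917)^−240) = £465.72.
Over 72 months: Loan A costs 72 × £675.03 + £1,035.00 = £49,637.16; Loan B costs 72 × £465.72 + £345.00 = £33,876.84.
Loan B is cheaper by £49,637.16 − £33,876.84 = £15,760.32.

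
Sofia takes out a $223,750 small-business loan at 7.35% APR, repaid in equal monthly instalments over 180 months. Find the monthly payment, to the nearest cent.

$2,055.16

Monthly rate = 7.35%/12 = 0.0061250; payment = 223,750 × 0.0061250 / (1 − (1+0.0061250)^−180) = $2,055.16.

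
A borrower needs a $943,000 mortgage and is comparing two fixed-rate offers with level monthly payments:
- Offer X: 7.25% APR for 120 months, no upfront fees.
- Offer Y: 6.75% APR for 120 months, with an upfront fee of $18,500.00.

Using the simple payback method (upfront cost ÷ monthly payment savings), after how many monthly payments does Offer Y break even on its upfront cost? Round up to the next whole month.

Offer X: at 7.25% the monthly rate is 0.0060417, so the payment is 943,000 × 0.0060417 / (1 − 1.0060417^−120) = $11,070.92.
Offer Y: at 6.75% the monthly rate is 0.0056250, so the payment is 943,000 × 0.0056250 / (1 − 1.0056250^−120) = $10,827.91.
Monthly savings = $11,070.92 − $10,827.91 = $243.01.
Break-even = $18,500.00 / $243.01 = 76.13 → 77 months.

77 months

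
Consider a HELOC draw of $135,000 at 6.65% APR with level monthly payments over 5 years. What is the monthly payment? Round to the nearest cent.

At 6.65% the monthly rate is 0.0055417, so the payment is 135,000 × 0.0055417 / (1 − 1.0055417^−60) = $2,650.93.

$2,650.93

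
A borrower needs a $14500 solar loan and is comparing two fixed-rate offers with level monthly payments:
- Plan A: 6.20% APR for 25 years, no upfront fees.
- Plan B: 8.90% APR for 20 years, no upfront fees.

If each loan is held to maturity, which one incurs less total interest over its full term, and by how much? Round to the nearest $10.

Plan A by $2,530

Plan A: monthly rate = 6.2%/12 = 0.0051667; payment = 14,500 × 0.0051667 / (1 − (1+0.0051667)^−300) = $95.20.
Total interest on Plan A = 300 × $95.20 − $14,500 = $14,060.00.
Plan B: at 8.90% the monthly rate is 0.0074167, so the payment is 14,500 × 0.0074167 / (1 − 1.0074167^−240) = $129.53.
Total interest on Plan B = 240 × $129.53 − $14,500 = $16,587.20.
Plan A is lower by $2,527.20.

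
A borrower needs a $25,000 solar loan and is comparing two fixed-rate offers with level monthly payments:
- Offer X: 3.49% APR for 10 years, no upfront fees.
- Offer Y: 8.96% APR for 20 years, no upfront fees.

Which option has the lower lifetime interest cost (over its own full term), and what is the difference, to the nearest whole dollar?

Offer X: monthly rate = 3.49%/12 = 0.0029083; payment = 25,000 × 0.0029083 / (1 − (1+0.0029083)^−120) = $247.10.
Total interest on Offer X = 120 × $247.10 − $25,000 = $4,652.00.
Offer Y: at 8.96% the monthly rate is 0.0074667, so the payment is 25,000 × 0.0074667 / (1 − 1.0074667^−240) = $224.29.
Total interest on Offer Y = 240 × $224.29 − $25,000 = $28,829.60.
Offer X is lower by $24,177.60.

Offer X by $24,178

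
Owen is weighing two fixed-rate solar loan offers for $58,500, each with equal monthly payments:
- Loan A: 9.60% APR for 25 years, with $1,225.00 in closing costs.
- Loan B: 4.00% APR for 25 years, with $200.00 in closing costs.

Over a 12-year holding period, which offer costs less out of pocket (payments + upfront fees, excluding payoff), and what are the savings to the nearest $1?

Loan A: monthly rate = 9.6%/12 = 0.0080000; payment = 58,500 × 0.0080000 / (1 − (1+0.0080000)^−300) = $515.18.
Loan B: monthly rate = 4%/12 = 0.0033333; payment = 58,500 × 0.0033333 / (1 − (1+0.0033333)^−300) = $308.78.
Over 144 months: Loan A costs 144 × $515.18 + $1,225.00 = $75,410.92; Loan B costs 144 × $308.78 + $200.00 = $44,664.32.
Loan B is cheaper by $75,410.92 − $44,664.32 = $30,746.60.

Loan B by $30,747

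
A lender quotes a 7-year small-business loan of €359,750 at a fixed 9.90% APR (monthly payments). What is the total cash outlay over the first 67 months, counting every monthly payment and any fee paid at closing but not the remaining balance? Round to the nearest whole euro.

Monthly rate = 9.9%/12 = 0.0082500; payment = 359,750 × 0.0082500 / (1 − (1+0.0082500)^−84) = €5,953.70.
Total outlay = 67 × €5,953.70 = €398,897.90.

€398,898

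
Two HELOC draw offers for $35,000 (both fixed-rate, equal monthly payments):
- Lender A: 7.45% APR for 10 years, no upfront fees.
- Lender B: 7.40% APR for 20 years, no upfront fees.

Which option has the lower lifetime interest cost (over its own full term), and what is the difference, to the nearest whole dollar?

Lender A by $17,412

Lender A: monthly rate = 7.45%/12 = 0.0062083; payment = 35,000 × 0.0062083 / (1 − (1+0.0062083)^−120) = $414.54.
Total interest on Lender A = 120 × $414.54 − $35,000 = $14,744.80.
Lender B: monthly rate = 7.4%/12 = 0.0061667; payment = 35,000 × 0.0061667 / (1 − (1+0.0061667)^−240) = $279.82.
Total interest on Lender B = 240 × $279.82 − $35,000 = $32,156.80.
Lender A is lower by $17,412.00.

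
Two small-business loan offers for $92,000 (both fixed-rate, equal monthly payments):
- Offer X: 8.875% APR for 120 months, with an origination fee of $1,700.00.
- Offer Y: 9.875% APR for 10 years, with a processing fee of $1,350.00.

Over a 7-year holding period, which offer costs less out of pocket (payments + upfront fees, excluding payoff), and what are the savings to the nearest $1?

Offer X by $3,869

Offer X: monthly rate = 8.875%/12 = 0.0073958; payment = 92,000 × 0.0073958 / (1 − (1+0.0073958)^−120) = $1,159.20.
Offer Y: monthly rate = 9.875%/12 = 0.0082292; payment = 92,000 × 0.0082292 / (1 − (1+0.0082292)^−120) = $1,209.43.
Over 84 months: Offer X costs 84 × $1,159.20 + $1,700.00 = $99,072.80; Offer Y costs 84 × $1,209.43 + $1,350.00 = $102,942.12.
Offer X is cheaper by $102,942.12 − $99,072.80 = $3,869.32.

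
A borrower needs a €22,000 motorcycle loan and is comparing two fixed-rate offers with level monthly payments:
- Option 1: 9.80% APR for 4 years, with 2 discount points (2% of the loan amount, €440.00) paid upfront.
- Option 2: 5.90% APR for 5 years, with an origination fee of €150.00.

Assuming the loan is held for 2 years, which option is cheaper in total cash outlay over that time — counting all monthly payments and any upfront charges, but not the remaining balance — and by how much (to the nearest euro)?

Option 2 by €3,448

Option 1: at 9.80% the monthly rate is 0.0081667, so the payment is 22,000 × 0.0081667 / (1 − 1.0081667^−48) = €555.87.
Option 2: monthly rate = 5.9%/12 = 0.0049167; payment = 22,000 × 0.0049167 / (1 − (1+0.0049167)^−60) = €424.30.
Over 24 months: Option 1 costs 24 × €555.87 + €440.00 = €13,780.88; Option 2 costs 24 × €424.30 + €150.00 = €10,333.20.
Option 2 is cheaper by €13,780.88 − €10,333.20 = €3,447.68.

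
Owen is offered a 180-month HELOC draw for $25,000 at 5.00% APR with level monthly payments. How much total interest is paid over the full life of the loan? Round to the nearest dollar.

$10,586

Monthly rate = 5%/12 = 0.0041667; payment = 25,000 × 0.0041667 / (1 − (1+0.0041667)^−180) = $197.70.
Total paid = 180 × $197.70 = $35,586.00; interest = $35,586.00 − $25,000 = $10,586.00.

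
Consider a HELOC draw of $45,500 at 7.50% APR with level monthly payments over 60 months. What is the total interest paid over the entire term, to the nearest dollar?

At 7.50% the monthly rate is 0.0062500, so the payment is 45,500 × 0.0062500 / (1 − 1.0062500^−60) = $911.73.
Total paid = 60 × $911.73 = $54,703.80; interest = $54,703.80 − $45,500 = $9,203.80.

$9,204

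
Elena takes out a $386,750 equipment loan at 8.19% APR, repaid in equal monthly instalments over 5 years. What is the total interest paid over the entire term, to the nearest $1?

$85,877

At 8.19% the monthly rate is 0.0068250, so the payment is 386,750 × 0.0068250 / (1 − 1.0068250^−60) = $7,877.11.
Total paid = 60 × $7,877.11 = $472,626.60; interest = $472,626.60 − $386,750 = $85,876.60.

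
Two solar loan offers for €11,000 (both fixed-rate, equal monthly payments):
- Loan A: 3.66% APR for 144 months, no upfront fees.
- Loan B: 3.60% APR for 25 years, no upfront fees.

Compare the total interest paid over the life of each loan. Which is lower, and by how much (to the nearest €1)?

Loan A: at 3.66% the monthly rate is 0.0030500, so the payment is 11,000 × 0.0030500 / (1 − 1.0030500^−144) = €94.50.
Total interest on Loan A = 144 × €94.50 − €11,000 = €2,608.00.
Loan B: at 3.60% the monthly rate is 0.0030000, so the payment is 11,000 × 0.0030000 / (1 − 1.0030000^−300) = €55.66.
Total interest on Loan B = 300 × €55.66 − €11,000 = €5,698.00.
Loan A is lower by €3,090.00.

Loan A by €3,090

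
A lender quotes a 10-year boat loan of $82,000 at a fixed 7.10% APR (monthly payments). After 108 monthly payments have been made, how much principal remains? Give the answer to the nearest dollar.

$11,046

With monthly rate i = 7.1%/12 = 0.0059167, the balance after k of n payments is P · [(1+i)^n − (1+i)^k] / [(1+i)^n − 1].
(1+0.0059167)^120 = 2.02974026 and (1+0.0059167)^108 = 1.89102129, so the balance is 82,000 × (2.02974026 − 1.89102129) / (2.02974026 − 1) = $11,046.43.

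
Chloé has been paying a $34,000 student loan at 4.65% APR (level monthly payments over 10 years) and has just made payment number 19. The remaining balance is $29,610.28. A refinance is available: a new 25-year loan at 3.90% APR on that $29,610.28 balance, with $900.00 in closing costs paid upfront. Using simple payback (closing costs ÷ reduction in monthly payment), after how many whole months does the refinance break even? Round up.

5 months

Current payment = 34,000 × 4.65%/12 / (1 − (1+0.0038750)^−120) = $354.83.
Refinanced payment = 29,610.28 × 0.0032500 / (1 − (1+0.0032500)^−300) = $154.66.
Monthly savings = $354.83 − $154.66 = $200.17.
Break-even = $900.00 / $200.17 = 4.50 → 5 months.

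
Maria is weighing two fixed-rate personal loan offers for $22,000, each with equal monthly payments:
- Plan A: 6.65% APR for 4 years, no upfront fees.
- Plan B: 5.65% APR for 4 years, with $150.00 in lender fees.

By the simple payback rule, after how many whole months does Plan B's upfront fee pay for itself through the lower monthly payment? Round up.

Plan A: monthly rate = 6.65%/12 = 0.0055417; payment = 22,000 × 0.0055417 / (1 − (1+0.0055417)^−48) = $523.25.
Plan B: at 5.65% the monthly rate is 0.0047083, so the payment is 22,000 × 0.0047083 / (1 − 1.0047083^−48) = $513.15.
Monthly savings = $523.25 − $513.15 = $10.10.
Break-even = $150.00 / $10.10 = 14.85 → 15 months.

15 months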